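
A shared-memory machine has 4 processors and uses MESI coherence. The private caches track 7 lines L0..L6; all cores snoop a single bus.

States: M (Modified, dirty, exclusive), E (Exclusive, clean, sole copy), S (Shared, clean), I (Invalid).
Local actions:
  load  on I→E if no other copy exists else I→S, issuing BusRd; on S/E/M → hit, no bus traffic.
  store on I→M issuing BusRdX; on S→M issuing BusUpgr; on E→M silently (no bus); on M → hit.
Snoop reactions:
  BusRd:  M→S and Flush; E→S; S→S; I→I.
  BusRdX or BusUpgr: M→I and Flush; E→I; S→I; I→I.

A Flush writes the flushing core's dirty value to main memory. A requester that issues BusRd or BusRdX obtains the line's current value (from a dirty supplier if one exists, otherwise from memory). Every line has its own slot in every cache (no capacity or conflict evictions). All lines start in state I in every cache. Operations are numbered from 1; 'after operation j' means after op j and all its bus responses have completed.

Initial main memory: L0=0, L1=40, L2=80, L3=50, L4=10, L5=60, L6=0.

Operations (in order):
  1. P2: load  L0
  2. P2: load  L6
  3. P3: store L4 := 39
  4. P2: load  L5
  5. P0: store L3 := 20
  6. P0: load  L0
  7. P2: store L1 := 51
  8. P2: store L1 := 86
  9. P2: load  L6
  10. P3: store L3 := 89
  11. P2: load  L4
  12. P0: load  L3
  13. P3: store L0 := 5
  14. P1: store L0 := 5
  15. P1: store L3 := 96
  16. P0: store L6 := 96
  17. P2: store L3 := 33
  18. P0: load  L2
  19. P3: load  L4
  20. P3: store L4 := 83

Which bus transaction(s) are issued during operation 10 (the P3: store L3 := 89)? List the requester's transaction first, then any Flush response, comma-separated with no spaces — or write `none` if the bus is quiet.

  op1 P2: load  L0 → I/I/E/I on L0; bus BusRd; mem=0
  op2 P2: load  L6 → I/I/E/I on L6; bus BusRd; mem=0
  op3 P3: store L4 := 39 → I/I/I/M on L4; bus BusRdX; mem=10
  op4 P2: load  L5 → I/I/E/I on L5; bus BusRd; mem=60
  op5 P0: store L3 := 20 → M/I/I/I on L3; bus BusRdX; mem=50
  op6 P0: load  L0 → S/I/S/I on L0; bus BusRd; mem=0
  op7 P2: store L1 := 51 → I/I/M/I on L1; bus BusRdX; mem=40
  op8 P2: store L1 := 86 → I/I/M/I on L1; bus (none); mem=40
  op9 P2: load  L6 → I/I/E/I on L6; bus (none); mem=0
  op10 P3: store L3 := 89 → I/I/I/M on L3; bus BusRdX Flush; mem=20
  op11 P2: load  L4 → I/I/S/S on L4; bus BusRd Flush; mem=39
  op12 P0: load  L3 → S/I/I/S on L3; bus BusRd Flush; mem=89
  op13 P3: store L0 := 5 → I/I/I/M on L0; bus BusRdX; mem=0
  op14 P1: store L0 := 5 → I/M/I/I on L0; bus BusRdX Flush; mem=5
  op15 P1: store L3 := 96 → I/M/I/I on L3; bus BusRdX; mem=89
  op16 P0: store L6 := 96 → M/I/I/I on L6; bus BusRdX; mem=0
  op17 P2: store L3 := 33 → I/I/M/I on L3; bus BusRdX Flush; mem=96
  op18 P0: load  L2 → E/I/I/I on L2; bus BusRd; mem=80
  op19 P3: load  L4 → I/I/S/S on L4; bus (none); mem=39
  op20 P3: store L4 := 83 → I/I/I/M on L4; bus BusUpgr; mem=39

bus = BusRdX,Flush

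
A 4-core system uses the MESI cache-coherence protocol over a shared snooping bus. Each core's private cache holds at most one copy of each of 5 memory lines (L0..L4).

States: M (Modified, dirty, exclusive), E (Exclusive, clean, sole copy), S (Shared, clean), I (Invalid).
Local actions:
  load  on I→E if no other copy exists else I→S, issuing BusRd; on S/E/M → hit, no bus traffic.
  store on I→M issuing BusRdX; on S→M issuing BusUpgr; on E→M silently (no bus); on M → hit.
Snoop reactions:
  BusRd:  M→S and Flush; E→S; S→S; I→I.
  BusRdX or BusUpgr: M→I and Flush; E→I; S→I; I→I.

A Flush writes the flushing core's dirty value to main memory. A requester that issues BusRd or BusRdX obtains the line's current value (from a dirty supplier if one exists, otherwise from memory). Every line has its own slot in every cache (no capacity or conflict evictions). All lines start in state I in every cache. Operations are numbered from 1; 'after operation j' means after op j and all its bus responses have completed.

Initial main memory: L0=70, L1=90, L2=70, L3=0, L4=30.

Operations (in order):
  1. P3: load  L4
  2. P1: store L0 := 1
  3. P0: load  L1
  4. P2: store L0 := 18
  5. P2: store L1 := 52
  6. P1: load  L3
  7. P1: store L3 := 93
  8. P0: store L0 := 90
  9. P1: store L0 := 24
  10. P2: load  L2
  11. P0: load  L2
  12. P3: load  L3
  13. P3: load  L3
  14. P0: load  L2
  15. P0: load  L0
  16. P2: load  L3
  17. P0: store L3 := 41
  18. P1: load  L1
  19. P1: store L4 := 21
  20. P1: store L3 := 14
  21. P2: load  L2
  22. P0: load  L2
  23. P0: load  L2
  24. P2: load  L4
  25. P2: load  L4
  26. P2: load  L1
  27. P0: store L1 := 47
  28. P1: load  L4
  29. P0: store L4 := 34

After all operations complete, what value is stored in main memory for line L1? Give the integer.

memory[L1] = 52

  op1 P3: load  L4 → I/I/I/E on L4; bus BusRd; mem=30
  op2 P1: store L0 := 1 → I/M/I/I on L0; bus BusRdX; mem=70
  op3 P0: load  L1 → E/I/I/I on L1; bus BusRd; mem=90
  op4 P2: store L0 := 18 → I/I/M/I on L0; bus BusRdX Flush; mem=1
  op5 P2: store L1 := 52 → I/I/M/I on L1; bus BusRdX; mem=90
  op6 P1: load  L3 → I/E/I/I on L3; bus BusRd; mem=0
  op7 P1: store L3 := 93 → I/M/I/I on L3; bus (none); mem=0
  op8 P0: store L0 := 90 → M/I/I/I on L0; bus BusRdX Flush; mem=18
  op9 P1: store L0 := 24 → I/M/I/I on L0; bus BusRdX Flush; mem=90
  op10 P2: load  L2 → I/I/E/I on L2; bus BusRd; mem=70
  op11 P0: load  L2 → S/I/S/I on L2; bus BusRd; mem=70
  op12 P3: load  L3 → I/S/I/S on L3; bus BusRd Flush; mem=93
  op13 P3: load  L3 → I/S/I/S on L3; bus (none); mem=93
  op14 P0: load  L2 → S/I/S/I on L2; bus (none); mem=70
  op15 P0: load  L0 → S/S/I/I on L0; bus BusRd Flush; mem=24
  op16 P2: load  L3 → I/S/S/S on L3; bus BusRd; mem=93
  op17 P0: store L3 := 41 → M/I/I/I on L3; bus BusRdX; mem=93
  op18 P1: load  L1 → I/S/S/I on L1; bus BusRd Flush; mem=52
  op19 P1: store L4 := 21 → I/M/I/I on L4; bus BusRdX; mem=30
  op20 P1: store L3 := 14 → I/M/I/I on L3; bus BusRdX Flush; mem=41
  op21 P2: load  L2 → S/I/S/I on L2; bus (none); mem=70
  op22 P0: load  L2 → S/I/S/I on L2; bus (none); mem=70
  op23 P0: load  L2 → S/I/S/I on L2; bus (none); mem=70
  op24 P2: load  L4 → I/S/S/I on L4; bus BusRd Flush; mem=21
  op25 P2: load  L4 → I/S/S/I on L4; bus (none); mem=21
  op26 P2: load  L1 → I/S/S/I on L1; bus (none); mem=52
  op27 P0: store L1 := 47 → M/I/I/I on L1; bus BusRdX; mem=52
  op28 P1: load  L4 → I/S/S/I on L4; bus (none); mem=21
  op29 P0: store L4 := 34 → M/I/I/I on L4; bus BusRdX; mem=21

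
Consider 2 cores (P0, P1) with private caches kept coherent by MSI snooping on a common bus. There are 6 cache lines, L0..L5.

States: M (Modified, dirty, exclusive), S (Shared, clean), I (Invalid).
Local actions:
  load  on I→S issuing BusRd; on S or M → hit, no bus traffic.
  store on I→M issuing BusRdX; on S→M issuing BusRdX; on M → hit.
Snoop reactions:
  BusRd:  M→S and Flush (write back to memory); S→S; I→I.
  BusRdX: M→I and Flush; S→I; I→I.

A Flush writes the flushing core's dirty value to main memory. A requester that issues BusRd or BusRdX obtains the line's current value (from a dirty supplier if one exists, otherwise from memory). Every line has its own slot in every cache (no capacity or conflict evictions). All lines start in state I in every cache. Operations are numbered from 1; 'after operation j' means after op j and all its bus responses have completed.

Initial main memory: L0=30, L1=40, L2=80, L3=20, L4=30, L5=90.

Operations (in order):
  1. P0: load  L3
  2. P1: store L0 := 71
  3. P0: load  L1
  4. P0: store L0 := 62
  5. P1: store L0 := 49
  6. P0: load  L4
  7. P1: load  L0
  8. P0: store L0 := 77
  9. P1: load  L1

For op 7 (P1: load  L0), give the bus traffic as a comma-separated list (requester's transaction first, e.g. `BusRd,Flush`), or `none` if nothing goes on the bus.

1. P0: load  L3  bus=[BusRd]  L3: P0=S P1=I  mem[L3]=20
2. P1: store L0 := 71  bus=[BusRdX]  L0: P0=I P1=M  mem[L0]=30
3. P0: load  L1  bus=[BusRd]  L1: P0=S P1=I  mem[L1]=40
4. P0: store L0 := 62  bus=[BusRdX,Flush]  L0: P0=M P1=I  mem[L0]=71
5. P1: store L0 := 49  bus=[BusRdX,Flush]  L0: P0=I P1=M  mem[L0]=62
6. P0: load  L4  bus=[BusRd]  L4: P0=S P1=I  mem[L4]=30
7. P1: load  L0  bus=[-]  L0: P0=I P1=M  mem[L0]=62
8. P0: store L0 := 77  bus=[BusRdX,Flush]  L0: P0=M P1=I  mem[L0]=49
9. P1: load  L1  bus=[BusRd]  L1: P0=S P1=S  mem[L1]=40

bus = none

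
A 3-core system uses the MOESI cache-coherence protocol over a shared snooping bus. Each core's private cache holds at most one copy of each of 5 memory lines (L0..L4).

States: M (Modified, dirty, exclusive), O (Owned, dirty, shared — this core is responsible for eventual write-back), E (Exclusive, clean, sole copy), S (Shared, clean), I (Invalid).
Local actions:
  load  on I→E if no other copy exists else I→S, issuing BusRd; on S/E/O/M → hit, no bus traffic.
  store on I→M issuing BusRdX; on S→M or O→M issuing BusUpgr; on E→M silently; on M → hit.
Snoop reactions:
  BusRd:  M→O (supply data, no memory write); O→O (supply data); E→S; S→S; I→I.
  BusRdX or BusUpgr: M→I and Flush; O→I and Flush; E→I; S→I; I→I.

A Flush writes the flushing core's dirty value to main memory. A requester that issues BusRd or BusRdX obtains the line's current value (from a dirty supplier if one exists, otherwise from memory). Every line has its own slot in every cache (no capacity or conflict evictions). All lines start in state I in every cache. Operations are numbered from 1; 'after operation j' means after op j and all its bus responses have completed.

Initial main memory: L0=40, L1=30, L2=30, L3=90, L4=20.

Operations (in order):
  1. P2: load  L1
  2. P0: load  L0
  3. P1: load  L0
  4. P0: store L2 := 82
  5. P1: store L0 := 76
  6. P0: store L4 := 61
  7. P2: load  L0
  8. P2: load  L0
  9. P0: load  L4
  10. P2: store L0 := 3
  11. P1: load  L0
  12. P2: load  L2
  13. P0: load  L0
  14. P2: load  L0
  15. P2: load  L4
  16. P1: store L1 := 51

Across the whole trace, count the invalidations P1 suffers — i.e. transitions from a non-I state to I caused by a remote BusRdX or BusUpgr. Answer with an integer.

invalidations = 1

[1] P2: load  L1 | P0:I, P1:I, P2:E(30) | bus: BusRd
[2] P0: load  L0 | P0:E(40), P1:I, P2:I | bus: BusRd
[3] P1: load  L0 | P0:S(40), P1:S(40), P2:I | bus: BusRd
[4] P0: store L2 := 82 | P0:M(82), P1:I, P2:I | bus: BusRdX
[5] P1: store L0 := 76 | P0:I, P1:M(76), P2:I | bus: BusUpgr
[6] P0: store L4 := 61 | P0:M(61), P1:I, P2:I | bus: BusRdX
[7] P2: load  L0 | P0:I, P1:O(76), P2:S(76) | bus: BusRd
[8] P2: load  L0 | P0:I, P1:O(76), P2:S(76) | bus: none
[9] P0: load  L4 | P0:M(61), P1:I, P2:I | bus: none
[10] P2: store L0 := 3 | P0:I, P1:I, P2:M(3) | bus: BusUpgr,Flush
[11] P1: load  L0 | P0:I, P1:S(3), P2:O(3) | bus: BusRd
[12] P2: load  L2 | P0:O(82), P1:I, P2:S(82) | bus: BusRd
[13] P0: load  L0 | P0:S(3), P1:S(3), P2:O(3) | bus: BusRd
[14] P2: load  L0 | P0:S(3), P1:S(3), P2:O(3) | bus: none
[15] P2: load  L4 | P0:O(61), P1:I, P2:S(61) | bus: BusRd
[16] P1: store L1 := 51 | P0:I, P1:M(51), P2:I | bus: BusRdX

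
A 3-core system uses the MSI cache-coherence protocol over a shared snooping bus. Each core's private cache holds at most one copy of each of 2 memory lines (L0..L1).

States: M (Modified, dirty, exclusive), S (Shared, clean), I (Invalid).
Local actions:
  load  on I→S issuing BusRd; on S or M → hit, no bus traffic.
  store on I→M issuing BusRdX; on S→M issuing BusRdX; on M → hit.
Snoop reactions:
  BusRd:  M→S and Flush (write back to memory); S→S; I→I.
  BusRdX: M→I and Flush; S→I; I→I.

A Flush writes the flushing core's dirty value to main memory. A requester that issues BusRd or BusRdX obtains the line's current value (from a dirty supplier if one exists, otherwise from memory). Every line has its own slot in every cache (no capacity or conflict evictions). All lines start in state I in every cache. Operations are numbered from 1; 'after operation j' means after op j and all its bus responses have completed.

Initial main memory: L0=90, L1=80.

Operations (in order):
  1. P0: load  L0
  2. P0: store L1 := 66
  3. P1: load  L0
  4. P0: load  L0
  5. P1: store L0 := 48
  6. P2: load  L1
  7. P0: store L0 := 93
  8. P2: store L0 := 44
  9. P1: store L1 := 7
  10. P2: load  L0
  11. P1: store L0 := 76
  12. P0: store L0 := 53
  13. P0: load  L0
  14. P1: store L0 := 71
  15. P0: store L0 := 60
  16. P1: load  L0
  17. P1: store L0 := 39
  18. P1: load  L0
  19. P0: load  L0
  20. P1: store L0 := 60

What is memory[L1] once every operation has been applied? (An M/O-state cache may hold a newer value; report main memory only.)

memory[L1] = 66

  op1 P0: load  L0 → S/I/I on L0; bus BusRd; mem=90
  op2 P0: store L1 := 66 → M/I/I on L1; bus BusRdX; mem=80
  op3 P1: load  L0 → S/S/I on L0; bus BusRd; mem=90
  op4 P0: load  L0 → S/S/I on L0; bus (none); mem=90
  op5 P1: store L0 := 48 → I/M/I on L0; bus BusRdX; mem=90
  op6 P2: load  L1 → S/I/S on L1; bus BusRd Flush; mem=66
  op7 P0: store L0 := 93 → M/I/I on L0; bus BusRdX Flush; mem=48
  op8 P2: store L0 := 44 → I/I/M on L0; bus BusRdX Flush; mem=93
  op9 P1: store L1 := 7 → I/M/I on L1; bus BusRdX; mem=66
  op10 P2: load  L0 → I/I/M on L0; bus (none); mem=93
  op11 P1: store L0 := 76 → I/M/I on L0; bus BusRdX Flush; mem=44
  op12 P0: store L0 := 53 → M/I/I on L0; bus BusRdX Flush; mem=76
  op13 P0: load  L0 → M/I/I on L0; bus (none); mem=76
  op14 P1: store L0 := 71 → I/M/I on L0; bus BusRdX Flush; mem=53
  op15 P0: store L0 := 60 → M/I/I on L0; bus BusRdX Flush; mem=71
  op16 P1: load  L0 → S/S/I on L0; bus BusRd Flush; mem=60
  op17 P1: store L0 := 39 → I/M/I on L0; bus BusRdX; mem=60
  op18 P1: load  L0 → I/M/I on L0; bus (none); mem=60
  op19 P0: load  L0 → S/S/I on L0; bus BusRd Flush; mem=39
  op20 P1: store L0 := 60 → I/M/I on L0; bus BusRdX; mem=39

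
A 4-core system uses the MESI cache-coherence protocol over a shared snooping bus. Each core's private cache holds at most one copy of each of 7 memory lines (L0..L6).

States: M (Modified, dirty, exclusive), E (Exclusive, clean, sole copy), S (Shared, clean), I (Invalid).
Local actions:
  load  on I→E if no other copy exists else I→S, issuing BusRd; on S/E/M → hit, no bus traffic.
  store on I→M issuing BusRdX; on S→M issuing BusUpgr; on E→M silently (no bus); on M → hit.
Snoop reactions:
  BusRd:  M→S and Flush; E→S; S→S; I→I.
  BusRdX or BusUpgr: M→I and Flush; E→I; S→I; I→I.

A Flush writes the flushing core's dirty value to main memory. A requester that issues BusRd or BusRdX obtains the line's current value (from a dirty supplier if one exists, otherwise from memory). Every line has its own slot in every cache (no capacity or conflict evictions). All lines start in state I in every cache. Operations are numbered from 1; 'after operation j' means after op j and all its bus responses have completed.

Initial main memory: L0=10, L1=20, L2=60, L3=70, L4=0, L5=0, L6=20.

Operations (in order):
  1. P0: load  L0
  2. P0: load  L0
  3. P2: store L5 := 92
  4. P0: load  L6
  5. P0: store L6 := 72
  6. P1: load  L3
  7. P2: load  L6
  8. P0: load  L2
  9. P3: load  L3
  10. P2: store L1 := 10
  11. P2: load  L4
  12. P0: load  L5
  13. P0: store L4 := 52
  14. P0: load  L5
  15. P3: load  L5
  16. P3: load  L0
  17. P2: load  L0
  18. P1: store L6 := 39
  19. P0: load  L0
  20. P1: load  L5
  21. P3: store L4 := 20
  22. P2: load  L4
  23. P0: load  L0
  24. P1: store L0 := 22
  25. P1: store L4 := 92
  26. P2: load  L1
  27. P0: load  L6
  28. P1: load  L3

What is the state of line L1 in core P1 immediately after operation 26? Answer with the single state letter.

[1] P0: load  L0 | P0:E(10), P1:I, P2:I, P3:I | bus: BusRd
[2] P0: load  L0 | P0:E(10), P1:I, P2:I, P3:I | bus: none
[3] P2: store L5 := 92 | P0:I, P1:I, P2:M(92), P3:I | bus: BusRdX
[4] P0: load  L6 | P0:E(20), P1:I, P2:I, P3:I | bus: BusRd
[5] P0: store L6 := 72 | P0:M(72), P1:I, P2:I, P3:I | bus: none
[6] P1: load  L3 | P0:I, P1:E(70), P2:I, P3:I | bus: BusRd
[7] P2: load  L6 | P0:S(72), P1:I, P2:S(72), P3:I | bus: BusRd,Flush
[8] P0: load  L2 | P0:E(60), P1:I, P2:I, P3:I | bus: BusRd
[9] P3: load  L3 | P0:I, P1:S(70), P2:I, P3:S(70) | bus: BusRd
[10] P2: store L1 := 10 | P0:I, P1:I, P2:M(10), P3:I | bus: BusRdX
[11] P2: load  L4 | P0:I, P1:I, P2:E(0), P3:I | bus: BusRd
[12] P0: load  L5 | P0:S(92), P1:I, P2:S(92), P3:I | bus: BusRd,Flush
[13] P0: store L4 := 52 | P0:M(52), P1:I, P2:I, P3:I | bus: BusRdX
[14] P0: load  L5 | P0:S(92), P1:I, P2:S(92), P3:I | bus: none
[15] P3: load  L5 | P0:S(92), P1:I, P2:S(92), P3:S(92) | bus: BusRd
[16] P3: load  L0 | P0:S(10), P1:I, P2:I, P3:S(10) | bus: BusRd
[17] P2: load  L0 | P0:S(10), P1:I, P2:S(10), P3:S(10) | bus: BusRd
[18] P1: store L6 := 39 | P0:I, P1:M(39), P2:I, P3:I | bus: BusRdX
[19] P0: load  L0 | P0:S(10), P1:I, P2:S(10), P3:S(10) | bus: none
[20] P1: load  L5 | P0:S(92), P1:S(92), P2:S(92), P3:S(92) | bus: BusRd
[21] P3: store L4 := 20 | P0:I, P1:I, P2:I, P3:M(20) | bus: BusRdX,Flush
[22] P2: load  L4 | P0:I, P1:I, P2:S(20), P3:S(20) | bus: BusRd,Flush
[23] P0: load  L0 | P0:S(10), P1:I, P2:S(10), P3:S(10) | bus: none
[24] P1: store L0 := 22 | P0:I, P1:M(22), P2:I, P3:I | bus: BusRdX
[25] P1: store L4 := 92 | P0:I, P1:M(92), P2:I, P3:I | bus: BusRdX
[26] P2: load  L1 | P0:I, P1:I, P2:M(10), P3:I | bus: none
[27] P0: load  L6 | P0:S(39), P1:S(39), P2:I, P3:I | bus: BusRd,Flush
[28] P1: load  L3 | P0:I, P1:S(70), P2:I, P3:S(70) | bus: none

state = I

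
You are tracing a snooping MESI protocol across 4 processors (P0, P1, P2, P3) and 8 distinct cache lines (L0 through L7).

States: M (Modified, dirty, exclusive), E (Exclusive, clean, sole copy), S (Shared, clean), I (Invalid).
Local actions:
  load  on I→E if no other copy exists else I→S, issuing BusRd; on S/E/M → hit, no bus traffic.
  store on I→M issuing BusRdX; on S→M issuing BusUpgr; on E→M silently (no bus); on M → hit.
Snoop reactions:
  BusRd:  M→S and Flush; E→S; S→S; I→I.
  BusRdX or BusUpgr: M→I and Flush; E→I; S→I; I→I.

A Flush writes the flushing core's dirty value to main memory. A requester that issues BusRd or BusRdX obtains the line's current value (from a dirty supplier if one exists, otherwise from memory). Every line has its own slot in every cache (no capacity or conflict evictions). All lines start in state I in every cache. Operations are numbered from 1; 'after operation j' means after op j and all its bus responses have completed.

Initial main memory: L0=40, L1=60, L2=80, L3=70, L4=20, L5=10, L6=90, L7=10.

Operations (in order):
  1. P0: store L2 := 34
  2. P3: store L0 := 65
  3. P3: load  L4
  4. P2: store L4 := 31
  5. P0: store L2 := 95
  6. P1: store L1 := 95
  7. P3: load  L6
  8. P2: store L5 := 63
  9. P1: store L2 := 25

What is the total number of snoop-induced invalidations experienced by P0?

invalidations = 1

[1] P0: store L2 := 34 | P0:M(34), P1:I, P2:I, P3:I | bus: BusRdX
[2] P3: store L0 := 65 | P0:I, P1:I, P2:I, P3:M(65) | bus: BusRdX
[3] P3: load  L4 | P0:I, P1:I, P2:I, P3:E(20) | bus: BusRd
[4] P2: store L4 := 31 | P0:I, P1:I, P2:M(31), P3:I | bus: BusRdX
[5] P0: store L2 := 95 | P0:M(95), P1:I, P2:I, P3:I | bus: none
[6] P1: store L1 := 95 | P0:I, P1:M(95), P2:I, P3:I | bus: BusRdX
[7] P3: load  L6 | P0:I, P1:I, P2:I, P3:E(90) | bus: BusRd
[8] P2: store L5 := 63 | P0:I, P1:I, P2:M(63), P3:I | bus: BusRdX
[9] P1: store L2 := 25 | P0:I, P1:M(25), P2:I, P3:I | bus: BusRdX,Flush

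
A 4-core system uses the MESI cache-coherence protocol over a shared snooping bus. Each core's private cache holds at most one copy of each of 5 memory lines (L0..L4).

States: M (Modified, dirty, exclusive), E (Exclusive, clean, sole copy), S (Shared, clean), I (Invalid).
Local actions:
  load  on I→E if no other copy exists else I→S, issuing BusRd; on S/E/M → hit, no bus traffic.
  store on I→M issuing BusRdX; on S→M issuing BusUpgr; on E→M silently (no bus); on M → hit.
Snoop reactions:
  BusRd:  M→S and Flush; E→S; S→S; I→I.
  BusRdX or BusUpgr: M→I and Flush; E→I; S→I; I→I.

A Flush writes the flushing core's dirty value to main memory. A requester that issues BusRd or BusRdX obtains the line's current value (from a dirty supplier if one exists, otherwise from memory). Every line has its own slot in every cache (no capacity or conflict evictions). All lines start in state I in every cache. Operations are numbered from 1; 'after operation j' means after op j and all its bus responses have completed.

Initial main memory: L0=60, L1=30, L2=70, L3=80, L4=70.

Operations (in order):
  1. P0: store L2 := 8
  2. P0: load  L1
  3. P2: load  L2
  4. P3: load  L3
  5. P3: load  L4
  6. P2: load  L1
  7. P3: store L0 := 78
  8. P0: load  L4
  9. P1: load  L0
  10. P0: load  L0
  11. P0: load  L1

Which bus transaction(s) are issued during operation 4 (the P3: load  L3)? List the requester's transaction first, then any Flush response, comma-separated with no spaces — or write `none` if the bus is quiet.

bus = BusRd

1. P0: store L2 := 8  bus=[BusRdX]  L2: P0=M P1=I P2=I P3=I  mem[L2]=70
2. P0: load  L1  bus=[BusRd]  L1: P0=E P1=I P2=I P3=I  mem[L1]=30
3. P2: load  L2  bus=[BusRd,Flush]  L2: P0=S P1=I P2=S P3=I  mem[L2]=8
4. P3: load  L3  bus=[BusRd]  L3: P0=I P1=I P2=I P3=E  mem[L3]=80
5. P3: load  L4  bus=[BusRd]  L4: P0=I P1=I P2=I P3=E  mem[L4]=70
6. P2: load  L1  bus=[BusRd]  L1: P0=S P1=I P2=S P3=I  mem[L1]=30
7. P3: store L0 := 78  bus=[BusRdX]  L0: P0=I P1=I P2=I P3=M  mem[L0]=60
8. P0: load  L4  bus=[BusRd]  L4: P0=S P1=I P2=I P3=S  mem[L4]=70
9. P1: load  L0  bus=[BusRd,Flush]  L0: P0=I P1=S P2=I P3=S  mem[L0]=78
10. P0: load  L0  bus=[BusRd]  L0: P0=S P1=S P2=I P3=S  mem[L0]=78
11. P0: load  L1  bus=[-]  L1: P0=S P1=I P2=S P3=I  mem[L1]=30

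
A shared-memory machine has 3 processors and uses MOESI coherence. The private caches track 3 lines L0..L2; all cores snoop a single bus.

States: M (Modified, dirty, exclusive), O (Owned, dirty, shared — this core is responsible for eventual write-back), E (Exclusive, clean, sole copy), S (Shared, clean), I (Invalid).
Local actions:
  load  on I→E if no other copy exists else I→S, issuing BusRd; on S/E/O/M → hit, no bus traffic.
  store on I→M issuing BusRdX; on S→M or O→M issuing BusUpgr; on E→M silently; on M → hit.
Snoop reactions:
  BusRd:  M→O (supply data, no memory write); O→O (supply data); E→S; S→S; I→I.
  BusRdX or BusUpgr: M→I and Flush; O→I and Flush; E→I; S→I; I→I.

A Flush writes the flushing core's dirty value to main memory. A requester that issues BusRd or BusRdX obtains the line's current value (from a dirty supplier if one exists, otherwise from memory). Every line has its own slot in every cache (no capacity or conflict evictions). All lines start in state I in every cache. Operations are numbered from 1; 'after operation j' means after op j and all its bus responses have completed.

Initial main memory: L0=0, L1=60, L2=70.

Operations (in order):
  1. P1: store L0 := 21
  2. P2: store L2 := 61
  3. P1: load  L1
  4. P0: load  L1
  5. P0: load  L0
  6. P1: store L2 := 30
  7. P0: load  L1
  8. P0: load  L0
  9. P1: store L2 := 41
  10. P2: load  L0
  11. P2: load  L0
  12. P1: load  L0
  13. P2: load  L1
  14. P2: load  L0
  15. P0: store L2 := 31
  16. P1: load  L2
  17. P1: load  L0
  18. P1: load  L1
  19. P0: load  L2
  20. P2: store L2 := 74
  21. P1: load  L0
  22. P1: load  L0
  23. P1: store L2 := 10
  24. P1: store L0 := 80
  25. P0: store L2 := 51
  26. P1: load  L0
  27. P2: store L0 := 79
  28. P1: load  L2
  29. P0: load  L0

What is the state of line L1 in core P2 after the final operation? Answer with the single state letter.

  op1 P1: store L0 := 21 → I/M/I on L0; bus BusRdX; mem=0
  op2 P2: store L2 := 61 → I/I/M on L2; bus BusRdX; mem=70
  op3 P1: load  L1 → I/E/I on L1; bus BusRd; mem=60
  op4 P0: load  L1 → S/S/I on L1; bus BusRd; mem=60
  op5 P0: load  L0 → S/O/I on L0; bus BusRd; mem=0
  op6 P1: store L2 := 30 → I/M/I on L2; bus BusRdX Flush; mem=61
  op7 P0: load  L1 → S/S/I on L1; bus (none); mem=60
  op8 P0: load  L0 → S/O/I on L0; bus (none); mem=0
  op9 P1: store L2 := 41 → I/M/I on L2; bus (none); mem=61
  op10 P2: load  L0 → S/O/S on L0; bus BusRd; mem=0
  op11 P2: load  L0 → S/O/S on L0; bus (none); mem=0
  op12 P1: load  L0 → S/O/S on L0; bus (none); mem=0
  op13 P2: load  L1 → S/S/S on L1; bus BusRd; mem=60
  op14 P2: load  L0 → S/O/S on L0; bus (none); mem=0
  op15 P0: store L2 := 31 → M/I/I on L2; bus BusRdX Flush; mem=41
  op16 P1: load  L2 → O/S/I on L2; bus BusRd; mem=41
  op17 P1: load  L0 → S/O/S on L0; bus (none); mem=0
  op18 P1: load  L1 → S/S/S on L1; bus (none); mem=60
  op19 P0: load  L2 → O/S/I on L2; bus (none); mem=41
  op20 P2: store L2 := 74 → I/I/M on L2; bus BusRdX Flush; mem=31
  op21 P1: load  L0 → S/O/S on L0; bus (none); mem=0
  op22 P1: load  L0 → S/O/S on L0; bus (none); mem=0
  op23 P1: store L2 := 10 → I/M/I on L2; bus BusRdX Flush; mem=74
  op24 P1: store L0 := 80 → I/M/I on L0; bus BusUpgr; mem=0
  op25 P0: store L2 := 51 → M/I/I on L2; bus BusRdX Flush; mem=10
  op26 P1: load  L0 → I/M/I on L0; bus (none); mem=0
  op27 P2: store L0 := 79 → I/I/M on L0; bus BusRdX Flush; mem=80
  op28 P1: load  L2 → O/S/I on L2; bus BusRd; mem=10
  op29 P0: load  L0 → S/I/O on L0; bus BusRd; mem=80

state = S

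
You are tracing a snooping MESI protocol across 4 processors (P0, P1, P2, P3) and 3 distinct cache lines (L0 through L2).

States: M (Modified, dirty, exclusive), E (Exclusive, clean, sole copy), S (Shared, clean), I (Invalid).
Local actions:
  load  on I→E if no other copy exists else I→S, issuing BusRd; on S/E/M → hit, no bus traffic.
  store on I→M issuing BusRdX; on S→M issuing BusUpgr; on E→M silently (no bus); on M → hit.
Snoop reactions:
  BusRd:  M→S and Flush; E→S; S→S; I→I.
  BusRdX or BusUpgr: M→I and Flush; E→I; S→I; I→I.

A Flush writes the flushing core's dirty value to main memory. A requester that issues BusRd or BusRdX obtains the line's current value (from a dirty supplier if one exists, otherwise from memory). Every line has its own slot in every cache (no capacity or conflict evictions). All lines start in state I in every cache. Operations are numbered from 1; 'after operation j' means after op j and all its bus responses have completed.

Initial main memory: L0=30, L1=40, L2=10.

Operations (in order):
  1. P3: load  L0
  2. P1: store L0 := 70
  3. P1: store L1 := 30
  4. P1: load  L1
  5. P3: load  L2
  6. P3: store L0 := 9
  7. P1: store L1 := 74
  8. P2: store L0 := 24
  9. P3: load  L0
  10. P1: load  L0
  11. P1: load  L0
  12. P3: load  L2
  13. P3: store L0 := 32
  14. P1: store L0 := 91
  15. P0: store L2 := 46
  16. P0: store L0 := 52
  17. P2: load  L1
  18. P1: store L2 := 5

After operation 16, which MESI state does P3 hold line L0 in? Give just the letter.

state = I

  op1 P3: load  L0 → I/I/I/E on L0; bus BusRd; mem=30
  op2 P1: store L0 := 70 → I/M/I/I on L0; bus BusRdX; mem=30
  op3 P1: store L1 := 30 → I/M/I/I on L1; bus BusRdX; mem=40
  op4 P1: load  L1 → I/M/I/I on L1; bus (none); mem=40
  op5 P3: load  L2 → I/I/I/E on L2; bus BusRd; mem=10
  op6 P3: store L0 := 9 → I/I/I/M on L0; bus BusRdX Flush; mem=70
  op7 P1: store L1 := 74 → I/M/I/I on L1; bus (none); mem=40
  op8 P2: store L0 := 24 → I/I/M/I on L0; bus BusRdX Flush; mem=9
  op9 P3: load  L0 → I/I/S/S on L0; bus BusRd Flush; mem=24
  op10 P1: load  L0 → I/S/S/S on L0; bus BusRd; mem=24
  op11 P1: load  L0 → I/S/S/S on L0; bus (none); mem=24
  op12 P3: load  L2 → I/I/I/E on L2; bus (none); mem=10
  op13 P3: store L0 := 32 → I/I/I/M on L0; bus BusUpgr; mem=24
  op14 P1: store L0 := 91 → I/M/I/I on L0; bus BusRdX Flush; mem=32
  op15 P0: store L2 := 46 → M/I/I/I on L2; bus BusRdX; mem=10
  op16 P0: store L0 := 52 → M/I/I/I on L0; bus BusRdX Flush; mem=91
  op17 P2: load  L1 → I/S/S/I on L1; bus BusRd Flush; mem=74
  op18 P1: store L2 := 5 → I/M/I/I on L2; bus BusRdX Flush; mem=46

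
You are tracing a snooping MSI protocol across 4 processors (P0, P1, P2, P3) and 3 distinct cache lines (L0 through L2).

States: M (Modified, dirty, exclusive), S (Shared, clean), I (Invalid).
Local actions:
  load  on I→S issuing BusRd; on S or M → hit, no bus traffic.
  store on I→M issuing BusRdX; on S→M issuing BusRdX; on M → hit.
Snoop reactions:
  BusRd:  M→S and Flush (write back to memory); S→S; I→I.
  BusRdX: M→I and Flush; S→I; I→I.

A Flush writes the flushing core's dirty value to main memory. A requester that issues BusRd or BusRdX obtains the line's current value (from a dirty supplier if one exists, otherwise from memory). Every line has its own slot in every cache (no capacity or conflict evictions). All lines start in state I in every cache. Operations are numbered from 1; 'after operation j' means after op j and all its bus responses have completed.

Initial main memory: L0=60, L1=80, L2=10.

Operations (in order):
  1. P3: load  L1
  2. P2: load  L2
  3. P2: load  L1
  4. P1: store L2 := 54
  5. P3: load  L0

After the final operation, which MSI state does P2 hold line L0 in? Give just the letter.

step 1: P3: load  L1  ⟶  IIIS  (L1)  txn=BusRd  M[L1]=80
step 2: P2: load  L2  ⟶  IISI  (L2)  txn=BusRd  M[L2]=10
step 3: P2: load  L1  ⟶  IISS  (L1)  txn=BusRd  M[L1]=80
step 4: P1: store L2 := 54  ⟶  IMII  (L2)  txn=BusRdX  M[L2]=10
step 5: P3: load  L0  ⟶  IIIS  (L0)  txn=BusRd  M[L0]=60

state = I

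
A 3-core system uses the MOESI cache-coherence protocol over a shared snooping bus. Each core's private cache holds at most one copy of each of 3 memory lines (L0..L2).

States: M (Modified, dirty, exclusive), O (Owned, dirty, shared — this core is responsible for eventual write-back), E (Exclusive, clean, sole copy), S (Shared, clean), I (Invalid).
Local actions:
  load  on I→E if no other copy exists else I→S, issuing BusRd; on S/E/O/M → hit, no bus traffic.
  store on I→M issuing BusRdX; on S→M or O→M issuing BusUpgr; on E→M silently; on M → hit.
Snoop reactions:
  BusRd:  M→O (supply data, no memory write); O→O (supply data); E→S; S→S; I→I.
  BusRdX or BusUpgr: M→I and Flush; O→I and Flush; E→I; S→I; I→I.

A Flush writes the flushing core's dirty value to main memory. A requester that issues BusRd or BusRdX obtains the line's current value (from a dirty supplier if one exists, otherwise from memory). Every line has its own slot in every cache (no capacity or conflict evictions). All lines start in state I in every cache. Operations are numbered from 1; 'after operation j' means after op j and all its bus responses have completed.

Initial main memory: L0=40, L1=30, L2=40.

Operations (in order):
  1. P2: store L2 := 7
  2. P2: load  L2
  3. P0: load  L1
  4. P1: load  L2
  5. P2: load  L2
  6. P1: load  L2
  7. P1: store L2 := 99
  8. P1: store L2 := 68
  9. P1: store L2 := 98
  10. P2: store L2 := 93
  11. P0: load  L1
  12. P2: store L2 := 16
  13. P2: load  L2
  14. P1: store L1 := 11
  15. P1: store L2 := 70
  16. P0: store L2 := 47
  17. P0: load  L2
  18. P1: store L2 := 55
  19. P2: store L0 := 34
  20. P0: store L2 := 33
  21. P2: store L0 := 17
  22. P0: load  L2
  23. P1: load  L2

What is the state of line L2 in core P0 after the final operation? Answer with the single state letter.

[1] P2: store L2 := 7 | P0:I, P1:I, P2:M(7) | bus: BusRdX
[2] P2: load  L2 | P0:I, P1:I, P2:M(7) | bus: none
[3] P0: load  L1 | P0:E(30), P1:I, P2:I | bus: BusRd
[4] P1: load  L2 | P0:I, P1:S(7), P2:O(7) | bus: BusRd
[5] P2: load  L2 | P0:I, P1:S(7), P2:O(7) | bus: none
[6] P1: load  L2 | P0:I, P1:S(7), P2:O(7) | bus: none
[7] P1: store L2 := 99 | P0:I, P1:M(99), P2:I | bus: BusUpgr,Flush
[8] P1: store L2 := 68 | P0:I, P1:M(68), P2:I | bus: none
[9] P1: store L2 := 98 | P0:I, P1:M(98), P2:I | bus: none
[10] P2: store L2 := 93 | P0:I, P1:I, P2:M(93) | bus: BusRdX,Flush
[11] P0: load  L1 | P0:E(30), P1:I, P2:I | bus: none
[12] P2: store L2 := 16 | P0:I, P1:I, P2:M(16) | bus: none
[13] P2: load  L2 | P0:I, P1:I, P2:M(16) | bus: none
[14] P1: store L1 := 11 | P0:I, P1:M(11), P2:I | bus: BusRdX
[15] P1: store L2 := 70 | P0:I, P1:M(70), P2:I | bus: BusRdX,Flush
[16] P0: store L2 := 47 | P0:M(47), P1:I, P2:I | bus: BusRdX,Flush
[17] P0: load  L2 | P0:M(47), P1:I, P2:I | bus: none
[18] P1: store L2 := 55 | P0:I, P1:M(55), P2:I | bus: BusRdX,Flush
[19] P2: store L0 := 34 | P0:I, P1:I, P2:M(34) | bus: BusRdX
[20] P0: store L2 := 33 | P0:M(33), P1:I, P2:I | bus: BusRdX,Flush
[21] P2: store L0 := 17 | P0:I, P1:I, P2:M(17) | bus: none
[22] P0: load  L2 | P0:M(33), P1:I, P2:I | bus: none
[23] P1: load  L2 | P0:O(33), P1:S(33), P2:I | bus: BusRd

state = O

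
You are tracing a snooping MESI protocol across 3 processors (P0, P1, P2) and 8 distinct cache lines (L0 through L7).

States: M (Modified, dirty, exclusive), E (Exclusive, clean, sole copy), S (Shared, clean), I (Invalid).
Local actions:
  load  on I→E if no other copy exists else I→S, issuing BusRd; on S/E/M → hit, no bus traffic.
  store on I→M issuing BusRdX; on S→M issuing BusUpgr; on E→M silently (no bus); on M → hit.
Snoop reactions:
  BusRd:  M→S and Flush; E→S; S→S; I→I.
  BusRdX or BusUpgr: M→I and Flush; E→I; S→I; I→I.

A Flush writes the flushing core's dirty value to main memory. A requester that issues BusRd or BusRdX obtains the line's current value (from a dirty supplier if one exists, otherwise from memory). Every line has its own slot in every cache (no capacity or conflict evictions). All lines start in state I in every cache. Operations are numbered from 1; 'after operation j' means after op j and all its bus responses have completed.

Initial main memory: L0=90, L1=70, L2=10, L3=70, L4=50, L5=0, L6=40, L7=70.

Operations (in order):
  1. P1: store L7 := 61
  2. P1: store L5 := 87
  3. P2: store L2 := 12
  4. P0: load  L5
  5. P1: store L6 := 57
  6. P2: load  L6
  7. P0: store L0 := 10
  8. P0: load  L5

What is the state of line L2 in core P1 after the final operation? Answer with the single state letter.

  op1 P1: store L7 := 61 → I/M/I on L7; bus BusRdX; mem=70
  op2 P1: store L5 := 87 → I/M/I on L5; bus BusRdX; mem=0
  op3 P2: store L2 := 12 → I/I/M on L2; bus BusRdX; mem=10
  op4 P0: load  L5 → S/S/I on L5; bus BusRd Flush; mem=87
  op5 P1: store L6 := 57 → I/M/I on L6; bus BusRdX; mem=40
  op6 P2: load  L6 → I/S/S on L6; bus BusRd Flush; mem=57
  op7 P0: store L0 := 10 → M/I/I on L0; bus BusRdX; mem=90
  op8 P0: load  L5 → S/S/I on L5; bus (none); mem=87

state = I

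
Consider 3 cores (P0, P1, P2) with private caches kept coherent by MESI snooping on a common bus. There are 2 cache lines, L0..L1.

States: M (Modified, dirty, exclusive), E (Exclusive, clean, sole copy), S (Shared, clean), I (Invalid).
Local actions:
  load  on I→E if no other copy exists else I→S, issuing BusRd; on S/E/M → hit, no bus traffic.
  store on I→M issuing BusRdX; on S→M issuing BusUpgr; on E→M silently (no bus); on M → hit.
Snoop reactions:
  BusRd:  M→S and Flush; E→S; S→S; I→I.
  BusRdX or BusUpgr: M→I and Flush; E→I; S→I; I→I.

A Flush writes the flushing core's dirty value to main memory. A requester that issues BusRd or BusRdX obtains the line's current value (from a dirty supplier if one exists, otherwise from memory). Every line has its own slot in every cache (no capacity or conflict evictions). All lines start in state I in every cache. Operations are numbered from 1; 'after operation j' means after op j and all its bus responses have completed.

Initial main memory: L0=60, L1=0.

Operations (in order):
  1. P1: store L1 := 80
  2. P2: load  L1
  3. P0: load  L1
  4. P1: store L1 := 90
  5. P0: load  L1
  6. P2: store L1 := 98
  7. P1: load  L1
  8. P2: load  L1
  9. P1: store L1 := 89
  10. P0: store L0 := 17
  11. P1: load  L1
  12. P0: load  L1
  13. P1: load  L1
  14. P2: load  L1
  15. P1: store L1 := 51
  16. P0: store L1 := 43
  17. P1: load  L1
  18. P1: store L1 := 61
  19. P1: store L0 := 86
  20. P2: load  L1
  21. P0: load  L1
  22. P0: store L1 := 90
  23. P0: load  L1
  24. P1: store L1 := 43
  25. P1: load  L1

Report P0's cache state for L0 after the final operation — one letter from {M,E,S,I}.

state = I

[1] P1: store L1 := 80 | P0:I, P1:M(80), P2:I | bus: BusRdX
[2] P2: load  L1 | P0:I, P1:S(80), P2:S(80) | bus: BusRd,Flush
[3] P0: load  L1 | P0:S(80), P1:S(80), P2:S(80) | bus: BusRd
[4] P1: store L1 := 90 | P0:I, P1:M(90), P2:I | bus: BusUpgr
[5] P0: load  L1 | P0:S(90), P1:S(90), P2:I | bus: BusRd,Flush
[6] P2: store L1 := 98 | P0:I, P1:I, P2:M(98) | bus: BusRdX
[7] P1: load  L1 | P0:I, P1:S(98), P2:S(98) | bus: BusRd,Flush
[8] P2: load  L1 | P0:I, P1:S(98), P2:S(98) | bus: none
[9] P1: store L1 := 89 | P0:I, P1:M(89), P2:I | bus: BusUpgr
[10] P0: store L0 := 17 | P0:M(17), P1:I, P2:I | bus: BusRdX
[11] P1: load  L1 | P0:I, P1:M(89), P2:I | bus: none
[12] P0: load  L1 | P0:S(89), P1:S(89), P2:I | bus: BusRd,Flush
[13] P1: load  L1 | P0:S(89), P1:S(89), P2:I | bus: none
[14] P2: load  L1 | P0:S(89), P1:S(89), P2:S(89) | bus: BusRd
[15] P1: store L1 := 51 | P0:I, P1:M(51), P2:I | bus: BusUpgr
[16] P0: store L1 := 43 | P0:M(43), P1:I, P2:I | bus: BusRdX,Flush
[17] P1: load  L1 | P0:S(43), P1:S(43), P2:I | bus: BusRd,Flush
[18] P1: store L1 := 61 | P0:I, P1:M(61), P2:I | bus: BusUpgr
[19] P1: store L0 := 86 | P0:I, P1:M(86), P2:I | bus: BusRdX,Flush
[20] P2: load  L1 | P0:I, P1:S(61), P2:S(61) | bus: BusRd,Flush
[21] P0: load  L1 | P0:S(61), P1:S(61), P2:S(61) | bus: BusRd
[22] P0: store L1 := 90 | P0:M(90), P1:I, P2:I | bus: BusUpgr
[23] P0: load  L1 | P0:M(90), P1:I, P2:I | bus: none
[24] P1: store L1 := 43 | P0:I, P1:M(43), P2:I | bus: BusRdX,Flush
[25] P1: load  L1 | P0:I, P1:M(43), P2:I | bus: none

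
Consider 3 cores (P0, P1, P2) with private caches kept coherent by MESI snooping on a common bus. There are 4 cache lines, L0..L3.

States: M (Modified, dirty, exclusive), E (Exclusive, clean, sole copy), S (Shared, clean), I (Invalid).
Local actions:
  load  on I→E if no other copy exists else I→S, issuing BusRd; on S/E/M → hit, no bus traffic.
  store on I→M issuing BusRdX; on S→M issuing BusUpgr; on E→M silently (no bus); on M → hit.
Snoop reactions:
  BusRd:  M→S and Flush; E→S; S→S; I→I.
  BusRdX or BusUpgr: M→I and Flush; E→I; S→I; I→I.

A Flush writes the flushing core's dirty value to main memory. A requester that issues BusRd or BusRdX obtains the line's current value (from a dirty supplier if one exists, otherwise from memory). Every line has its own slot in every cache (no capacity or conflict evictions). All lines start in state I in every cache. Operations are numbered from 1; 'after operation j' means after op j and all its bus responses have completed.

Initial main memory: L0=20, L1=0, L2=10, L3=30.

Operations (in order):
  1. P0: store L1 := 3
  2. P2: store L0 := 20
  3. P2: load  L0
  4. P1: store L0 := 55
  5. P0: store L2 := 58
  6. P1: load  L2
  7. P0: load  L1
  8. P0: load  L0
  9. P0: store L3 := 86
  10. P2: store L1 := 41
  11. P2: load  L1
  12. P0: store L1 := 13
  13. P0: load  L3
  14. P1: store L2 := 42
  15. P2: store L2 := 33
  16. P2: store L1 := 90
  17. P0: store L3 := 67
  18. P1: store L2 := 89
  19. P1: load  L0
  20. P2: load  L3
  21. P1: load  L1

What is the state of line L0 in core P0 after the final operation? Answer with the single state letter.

state = S

  op1 P0: store L1 := 3 → M/I/I on L1; bus BusRdX; mem=0
  op2 P2: store L0 := 20 → I/I/M on L0; bus BusRdX; mem=20
  op3 P2: load  L0 → I/I/M on L0; bus (none); mem=20
  op4 P1: store L0 := 55 → I/M/I on L0; bus BusRdX Flush; mem=20
  op5 P0: store L2 := 58 → M/I/I on L2; bus BusRdX; mem=10
  op6 P1: load  L2 → S/S/I on L2; bus BusRd Flush; mem=58
  op7 P0: load  L1 → M/I/I on L1; bus (none); mem=0
  op8 P0: load  L0 → S/S/I on L0; bus BusRd Flush; mem=55
  op9 P0: store L3 := 86 → M/I/I on L3; bus BusRdX; mem=30
  op10 P2: store L1 := 41 → I/I/M on L1; bus BusRdX Flush; mem=3
  op11 P2: load  L1 → I/I/M on L1; bus (none); mem=3
  op12 P0: store L1 := 13 → M/I/I on L1; bus BusRdX Flush; mem=41
  op13 P0: load  L3 → M/I/I on L3; bus (none); mem=30
  op14 P1: store L2 := 42 → I/M/I on L2; bus BusUpgr; mem=58
  op15 P2: store L2 := 33 → I/I/M on L2; bus BusRdX Flush; mem=42
  op16 P2: store L1 := 90 → I/I/M on L1; bus BusRdX Flush; mem=13
  op17 P0: store L3 := 67 → M/I/I on L3; bus (none); mem=30
  op18 P1: store L2 := 89 → I/M/I on L2; bus BusRdX Flush; mem=33
  op19 P1: load  L0 → S/S/I on L0; bus (none); mem=55
  op20 P2: load  L3 → S/I/S on L3; bus BusRd Flush; mem=67
  op21 P1: load  L1 → I/S/S on L1; bus BusRd Flush; mem=90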